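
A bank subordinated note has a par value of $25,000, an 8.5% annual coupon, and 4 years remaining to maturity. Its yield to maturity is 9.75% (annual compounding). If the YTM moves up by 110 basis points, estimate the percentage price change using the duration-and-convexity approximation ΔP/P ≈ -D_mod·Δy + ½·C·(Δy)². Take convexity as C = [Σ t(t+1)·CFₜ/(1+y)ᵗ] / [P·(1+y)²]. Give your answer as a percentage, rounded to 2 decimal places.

-3.47%

With y = 0.0975:
  t   CF        PV=CF/(1+0.0975)^t    t·PV        t(t+1)·PV
  1     2,125.00     1,936.2187     1,936.2187       3,872.4374
  2     2,125.00     1,764.2084     3,528.4167      10,585.2502
  3     2,125.00     1,607.4791     4,822.4374      19,289.7498
  4    27,125.00    18,696.1262    74,784.5049     373,922.5243
  Σ                 24,004.0324    85,071.5777     407,669.9615
P = 24,004.0324; D_Mac = 3.54405 yrs; D_mod = 3.22921 yrs; C = 14.09988.
Duration effect: -3.22921 × (+0.011) = -0.035521
Convexity effect: 0.5 × 14.09988 × (0.011)² = +0.0008530
ΔP/P ≈ -0.035521 + 0.0008530 = -0.034668 = -3.4668%.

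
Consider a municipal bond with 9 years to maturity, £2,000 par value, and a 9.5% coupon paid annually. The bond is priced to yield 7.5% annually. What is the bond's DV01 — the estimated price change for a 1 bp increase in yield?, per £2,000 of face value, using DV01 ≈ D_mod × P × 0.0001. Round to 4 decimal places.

£1.3831

Periodic yield y = 0.075.
  t   CF        PV=CF/(1+0.075)^t    t·PV
  1       190.00       176.7442       176.7442
  2       190.00       164.4132       328.8264
  3       190.00       152.9425       458.8275
  4       190.00       142.2721       569.0884
  5       190.00       132.3461       661.7307
  6       190.00       123.1127       738.6761
  7       190.00       114.5234       801.6640
  8       190.00       106.5334       852.2674
  9     2,190.00     1,142.2678    10,280.4103
  Σ                  2,255.1555    14,868.2350
P = 2,255.1555; D_Mac = 6.59300 yrs; D_mod = 6.13302 yrs.
DV01 ≈ 6.13302 × 2,255.1555 × 0.0001 = 1.383092.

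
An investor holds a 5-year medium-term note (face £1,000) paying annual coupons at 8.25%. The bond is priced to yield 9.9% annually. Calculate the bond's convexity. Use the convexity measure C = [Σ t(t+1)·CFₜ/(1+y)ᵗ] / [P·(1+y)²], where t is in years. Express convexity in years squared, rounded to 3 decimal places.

20.046

With y = 0.099:
  t   CF        PV=CF/(1+0.099)^t    t·PV        t(t+1)·PV
  1        82.50        75.0682        75.0682         150.1365
  2        82.50        68.3060       136.6119         409.8357
  3        82.50        62.1528       186.4585         745.8339
  4        82.50        56.5540       226.2159       1,131.0796
  5     1,082.50       675.2109     3,376.0545      20,256.3269
  Σ                    937.2919     4,000.4090      22,693.2126
P = 937.2919.
Convexity = Σ t(t+1)·PV / [P·(1+y)²] = 22,693.2126 / (937.2919 × 1.207801) = 20.04591.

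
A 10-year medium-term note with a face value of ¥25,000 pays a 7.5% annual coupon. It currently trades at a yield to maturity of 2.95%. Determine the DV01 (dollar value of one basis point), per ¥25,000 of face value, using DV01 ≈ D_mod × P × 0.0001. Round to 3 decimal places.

¥26.351

Periodic yield y = 0.0295.
  t   CF        PV=CF/(1+0.0295)^t    t·PV
  1     1,875.00     1,821.2725     1,821.2725
  2     1,875.00     1,769.0845     3,538.1689
  3     1,875.00     1,718.3919     5,155.1757
  4     1,875.00     1,669.1519     6,676.6077
  5     1,875.00     1,621.3229     8,106.6145
  6     1,875.00     1,574.8644     9,449.1864
  7     1,875.00     1,529.7372    10,708.1601
  8     1,875.00     1,485.9030    11,887.2241
  9     1,875.00     1,443.3249    12,989.9244
  10   26,875.00    20,094.8590   200,948.5901
  Σ                 34,727.9122   271,280.9244
P = 34,727.9122; D_Mac = 7.81161 yrs; D_mod = 7.58777 yrs.
DV01 ≈ 7.58777 × 34,727.9122 × 0.0001 = 26.350745.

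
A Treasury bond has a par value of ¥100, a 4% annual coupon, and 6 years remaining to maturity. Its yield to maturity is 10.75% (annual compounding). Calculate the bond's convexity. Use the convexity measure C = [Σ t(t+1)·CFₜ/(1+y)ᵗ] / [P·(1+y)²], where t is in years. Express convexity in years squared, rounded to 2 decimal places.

29.23

With y = 0.1075:
  t   CF        PV=CF/(1+0.1075)^t    t·PV        t(t+1)·PV
  1         4.00         3.6117         3.6117           7.2235
  2         4.00         3.2612         6.5223          19.5670
  3         4.00         2.9446         8.8339          35.3354
  4         4.00         2.6588        10.6352          53.1759
  5         4.00         2.4007        12.0036          72.0216
  6       104.00        56.3600       338.1600       2,367.1197
  Σ                     71.2370       379.7667       2,554.4431
P = 71.2370.
Convexity = Σ t(t+1)·PV / [P·(1+y)²] = 2,554.4431 / (71.2370 × 1.226556) = 29.23499.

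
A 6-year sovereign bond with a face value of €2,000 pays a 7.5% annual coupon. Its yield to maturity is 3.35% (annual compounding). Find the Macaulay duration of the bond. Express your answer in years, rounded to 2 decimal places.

5.15 years

Periodic yield y = 0.0335. Discount each cash flow and weight by its year:
  t   CF        PV=CF/(1+0.0335)^t    t·PV
  1       150.00       145.1379       145.1379
  2       150.00       140.4334       280.8667
  3       150.00       135.8813       407.6440
  4       150.00       131.4769       525.9075
  5       150.00       127.2152       636.0758
  6     2,150.00     1,764.3128    10,585.8765
  Σ                  2,444.4574    12,581.5084
Price P = Σ PV = 2,444.4574.
Macaulay duration = Σ(t·PV) / P = 12,581.5084 / 2,444.4574 = 5.14695 years.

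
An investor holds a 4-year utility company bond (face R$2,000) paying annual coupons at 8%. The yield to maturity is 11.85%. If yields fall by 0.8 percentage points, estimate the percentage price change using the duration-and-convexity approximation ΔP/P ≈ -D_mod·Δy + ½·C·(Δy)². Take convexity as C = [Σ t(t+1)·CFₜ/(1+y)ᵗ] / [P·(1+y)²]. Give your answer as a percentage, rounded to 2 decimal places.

With y = 0.1185:
  t   CF        PV=CF/(1+0.1185)^t    t·PV        t(t+1)·PV
  1       160.00       143.0487       143.0487         286.0975
  2       160.00       127.8934       255.7867         767.3602
  3       160.00       114.3436       343.0309       1,372.1237
  4     2,160.00     1,380.0976     5,520.3904      27,601.9518
  Σ                  1,765.3833     6,262.2567      30,027.5331
P = 1,765.3833; D_Mac = 3.54725 yrs; D_mod = 3.17144 yrs; C = 13.59592.
Duration effect: -3.17144 × (-0.008) = +0.025371
Convexity effect: 0.5 × 13.59592 × (-0.008)² = +0.0004351
ΔP/P ≈ +0.025371 + 0.0004351 = +0.025807 = +2.5807%.

+2.58%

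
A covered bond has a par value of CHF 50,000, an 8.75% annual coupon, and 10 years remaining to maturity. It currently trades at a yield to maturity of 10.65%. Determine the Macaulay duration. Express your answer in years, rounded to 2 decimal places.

6.86 years

Periodic yield y = 0.1065. Discount each cash flow and weight by its year:
  t   CF        PV=CF/(1+0.1065)^t    t·PV
  1     4,375.00     3,953.9087     3,953.9087
  2     4,375.00     3,573.3472     7,146.6945
  3     4,375.00     3,229.4146     9,688.2438
  4     4,375.00     2,918.5853    11,674.3410
  5     4,375.00     2,637.6731    13,188.3654
  6     4,375.00     2,383.7985    14,302.7912
  7     4,375.00     2,154.3593    15,080.5149
  8     4,375.00     1,947.0034    15,576.0272
  9     4,375.00     1,759.6054    15,836.4489
  10   54,375.00    19,764.4661   197,644.6611
  Σ                 44,322.1616   304,091.9966
Price P = Σ PV = 44,322.1616.
Macaulay duration = Σ(t·PV) / P = 304,091.9966 / 44,322.1616 = 6.86095 years.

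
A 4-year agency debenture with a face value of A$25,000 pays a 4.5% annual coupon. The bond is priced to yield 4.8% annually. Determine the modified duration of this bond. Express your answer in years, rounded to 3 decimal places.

3.576 years

Periodic yield y = 0.048. First find Macaulay duration:
  t   CF        PV=CF/(1+0.048)^t    t·PV
  1     1,125.00     1,073.4733     1,073.4733
  2     1,125.00     1,024.3066     2,048.6131
  3     1,125.00       977.3918     2,932.1753
  4    26,125.00    21,657.6419    86,630.5676
  Σ                 24,732.8135    92,684.8293
P = 24,732.8135; Macaulay duration = 92,684.8293 / 24,732.8135 = 3.74744 years.
Modified duration = D_Mac / (1 + y) = 3.74744 / 1.048 = 3.57581 years.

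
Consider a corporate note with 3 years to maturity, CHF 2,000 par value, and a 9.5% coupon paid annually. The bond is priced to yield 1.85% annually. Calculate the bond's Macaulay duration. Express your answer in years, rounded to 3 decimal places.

2.772 years

Periodic yield y = 0.0185. Discount each cash flow and weight by its year:
  t   CF        PV=CF/(1+0.0185)^t    t·PV
  1       190.00       186.5488       186.5488
  2       190.00       183.1604       366.3208
  3     2,190.00     2,072.8173     6,218.4518
  Σ                  2,442.5265     6,771.3214
Price P = Σ PV = 2,442.5265.
Macaulay duration = Σ(t·PV) / P = 6,771.3214 / 2,442.5265 = 2.77226 years.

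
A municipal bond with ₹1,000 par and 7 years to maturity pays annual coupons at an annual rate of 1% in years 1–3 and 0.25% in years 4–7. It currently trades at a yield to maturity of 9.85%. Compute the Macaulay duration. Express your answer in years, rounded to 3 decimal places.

Periodic yield y = 0.0985. Discount each cash flow and weight by its year:
  t   CF        PV=CF/(1+0.0985)^t    t·PV
  1        10.00         9.1033         9.1033
  2        10.00         8.2870        16.5741
  3        10.00         7.5440        22.6319
  4         2.50         1.7169         6.8675
  5         2.50         1.5629         7.8147
  6         2.50         1.4228         8.5367
  7     1,002.50       519.3785     3,635.6494
  Σ                    549.0154     3,707.1776
Price P = Σ PV = 549.0154.
Macaulay duration = Σ(t·PV) / P = 3,707.1776 / 549.0154 = 6.75241 years.

6.752 years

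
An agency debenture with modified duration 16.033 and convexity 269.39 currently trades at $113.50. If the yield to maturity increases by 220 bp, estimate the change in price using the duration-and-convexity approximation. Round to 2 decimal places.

-$32.64

Duration effect: -D_mod·Δy = -16.033 × (+0.022) = -0.352726
Convexity effect: ½·C·(Δy)² = 0.5 × 269.39 × (0.022)² = +0.06519238
ΔP/P ≈ -0.352726 + 0.06519238 = -0.28753362
ΔP ≈ 113.50 × (-0.28753362) = -32.63506587.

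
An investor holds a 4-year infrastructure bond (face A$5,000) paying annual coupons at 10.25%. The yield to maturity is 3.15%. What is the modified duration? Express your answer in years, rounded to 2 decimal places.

Periodic yield y = 0.0315. First find Macaulay duration:
  t   CF        PV=CF/(1+0.0315)^t    t·PV
  1       512.50       496.8492       496.8492
  2       512.50       481.6764       963.3529
  3       512.50       466.9670     1,400.9009
  4     5,512.50     4,869.3576    19,477.4306
  Σ                  6,314.8503    22,338.5336
P = 6,314.8503; Macaulay duration = 22,338.5336 / 6,314.8503 = 3.53746 years.
Modified duration = D_Mac / (1 + y) = 3.53746 / 1.0315 = 3.42943 years.

3.43 years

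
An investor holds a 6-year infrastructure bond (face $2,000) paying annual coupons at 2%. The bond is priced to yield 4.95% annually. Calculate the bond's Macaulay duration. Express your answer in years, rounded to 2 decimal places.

Periodic yield y = 0.0495. Discount each cash flow and weight by its year:
  t   CF        PV=CF/(1+0.0495)^t    t·PV
  1        40.00        38.1134        38.1134
  2        40.00        36.3158        72.6315
  3        40.00        34.6029       103.8087
  4        40.00        32.9709       131.8834
  5        40.00        31.4158       157.0789
  6     2,040.00     1,526.6360     9,159.8162
  Σ                  1,700.0547     9,663.3322
Price P = Σ PV = 1,700.0547.
Macaulay duration = Σ(t·PV) / P = 9,663.3322 / 1,700.0547 = 5.68413 years.

5.68 years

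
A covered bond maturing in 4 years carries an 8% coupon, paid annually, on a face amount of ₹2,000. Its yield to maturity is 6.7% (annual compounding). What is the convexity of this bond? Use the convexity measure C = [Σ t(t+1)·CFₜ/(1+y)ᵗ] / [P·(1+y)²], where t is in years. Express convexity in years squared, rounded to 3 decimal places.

15.162

With y = 0.067:
  t   CF        PV=CF/(1+0.067)^t    t·PV        t(t+1)·PV
  1       160.00       149.9531       149.9531         299.9063
  2       160.00       140.5372       281.0743         843.2229
  3       160.00       131.7124       395.1373       1,580.5490
  4     2,160.00     1,666.4645     6,665.8581      33,329.2905
  Σ                  2,088.6672     7,492.0228      36,052.9687
P = 2,088.6672.
Convexity = Σ t(t+1)·PV / [P·(1+y)²] = 36,052.9687 / (2,088.6672 × 1.138489) = 15.16153.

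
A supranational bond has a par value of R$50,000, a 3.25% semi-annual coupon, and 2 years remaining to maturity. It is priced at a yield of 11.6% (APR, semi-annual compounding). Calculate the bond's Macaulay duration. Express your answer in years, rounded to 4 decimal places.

Periodic yield y = 0.058. Discount each cash flow and weight by its period:
  t   CF        PV=CF/(1+0.058)^t    t·PV
  1       812.50       767.9584       767.9584
  2       812.50       725.8586     1,451.7172
  3       812.50       686.0667     2,058.2002
  4    50,812.50    40,553.4580   162,213.8319
  Σ                 42,733.3417   166,491.7077
Price P = Σ PV = 42,733.3417.
Macaulay duration = Σ(t·PV) / P = 166,491.7077 / 42,733.3417 = 3.89606 half-year periods.
In years: 3.89606 / 2 = 1.94803 years.

1.9480 years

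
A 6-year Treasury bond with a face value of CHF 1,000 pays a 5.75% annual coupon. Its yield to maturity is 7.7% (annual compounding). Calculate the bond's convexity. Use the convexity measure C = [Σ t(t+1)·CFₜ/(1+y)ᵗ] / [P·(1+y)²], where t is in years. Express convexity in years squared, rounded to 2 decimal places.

With y = 0.077:
  t   CF        PV=CF/(1+0.077)^t    t·PV        t(t+1)·PV
  1        57.50        53.3890        53.3890         106.7781
  2        57.50        49.5720        99.1440         297.4320
  3        57.50        46.0279       138.0836         552.3343
  4        57.50        42.7371       170.9484         854.7420
  5        57.50        39.6816       198.4081       1,190.4484
  6     1,057.50       677.6199     4,065.7194      28,460.0361
  Σ                    909.0275     4,725.6925      31,461.7708
P = 909.0275.
Convexity = Σ t(t+1)·PV / [P·(1+y)²] = 31,461.7708 / (909.0275 × 1.159929) = 29.83834.

29.84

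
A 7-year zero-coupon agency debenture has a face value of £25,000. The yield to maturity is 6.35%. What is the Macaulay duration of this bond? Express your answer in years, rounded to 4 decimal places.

7.0000 years

A zero-coupon bond has a single cash flow at maturity, so its Macaulay duration equals its maturity: 7 years.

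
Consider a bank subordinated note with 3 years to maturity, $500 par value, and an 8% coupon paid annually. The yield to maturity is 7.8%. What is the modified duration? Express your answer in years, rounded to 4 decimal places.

Periodic yield y = 0.078. First find Macaulay duration:
  t   CF        PV=CF/(1+0.078)^t    t·PV
  1        40.00        37.1058        37.1058
  2        40.00        34.4209        68.8418
  3       540.00       431.0598     1,293.1793
  Σ                    502.5864     1,399.1269
P = 502.5864; Macaulay duration = 1,399.1269 / 502.5864 = 2.78385 years.
Modified duration = D_Mac / (1 + y) = 2.78385 / 1.078 = 2.58242 years.

2.5824 years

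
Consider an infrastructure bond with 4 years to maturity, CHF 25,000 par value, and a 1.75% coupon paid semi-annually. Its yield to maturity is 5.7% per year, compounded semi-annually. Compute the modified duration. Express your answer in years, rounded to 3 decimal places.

Periodic yield y = 0.0285. First find Macaulay duration:
  t   CF        PV=CF/(1+0.0285)^t    t·PV
  1       218.75       212.6884       212.6884
  2       218.75       206.7947       413.5895
  3       218.75       201.0644       603.1932
  4       218.75       195.4928       781.9714
  5       218.75       190.0757       950.3785
  6       218.75       184.8086     1,108.8519
  7       218.75       179.6876     1,257.8129
  8    25,218.75    20,141.3784   161,131.0270
  Σ                 21,511.9906   166,459.5126
P = 21,511.9906; Macaulay duration = 166,459.5126 / 21,511.9906 = 7.73799 half-year periods = 3.86899 years.
Modified duration = D_Mac / (1 + y) = 3.86899 / 1.0285 = 3.76178 years.

3.762 years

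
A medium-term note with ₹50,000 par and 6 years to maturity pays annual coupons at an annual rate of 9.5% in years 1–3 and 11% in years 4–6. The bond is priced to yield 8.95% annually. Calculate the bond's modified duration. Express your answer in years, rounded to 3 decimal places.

Periodic yield y = 0.0895. First find Macaulay duration:
  t   CF        PV=CF/(1+0.0895)^t    t·PV
  1     4,750.00     4,359.7981     4,359.7981
  2     4,750.00     4,001.6504     8,003.3007
  3     4,750.00     3,672.9237    11,018.7711
  4     5,500.00     3,903.4961    15,613.9844
  5     5,500.00     3,582.8326    17,914.1630
  6    55,500.00    33,184.0643   199,104.3855
  Σ                 52,704.7651   256,014.4028
P = 52,704.7651; Macaulay duration = 256,014.4028 / 52,704.7651 = 4.85752 years.
Modified duration = D_Mac / (1 + y) = 4.85752 / 1.0895 = 4.45848 years.

4.458 years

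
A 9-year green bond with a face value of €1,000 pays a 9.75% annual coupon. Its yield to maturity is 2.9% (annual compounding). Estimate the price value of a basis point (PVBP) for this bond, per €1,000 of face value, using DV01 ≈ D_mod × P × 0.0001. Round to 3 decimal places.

Periodic yield y = 0.029.
  t   CF        PV=CF/(1+0.029)^t    t·PV
  1        97.50        94.7522        94.7522
  2        97.50        92.0818       184.1636
  3        97.50        89.4867       268.4601
  4        97.50        86.9647       347.8589
  5        97.50        84.5138       422.5691
  6        97.50        82.1320       492.7920
  7        97.50        79.8173       558.7210
  8        97.50        77.5678       620.5426
  9     1,097.50       848.5280     7,636.7516
  Σ                  1,535.8443    10,626.6111
P = 1,535.8443; D_Mac = 6.91907 yrs; D_mod = 6.72407 yrs.
DV01 ≈ 6.72407 × 1,535.8443 × 0.0001 = 1.032712.

€1.033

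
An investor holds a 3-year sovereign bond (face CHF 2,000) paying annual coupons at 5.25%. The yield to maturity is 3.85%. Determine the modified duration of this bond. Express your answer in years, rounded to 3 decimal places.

Periodic yield y = 0.0385. First find Macaulay duration:
  t   CF        PV=CF/(1+0.0385)^t    t·PV
  1       105.00       101.1074       101.1074
  2       105.00        97.3590       194.7181
  3     2,105.00     1,879.4579     5,638.3736
  Σ                  2,077.9243     5,934.1991
P = 2,077.9243; Macaulay duration = 5,934.1991 / 2,077.9243 = 2.85583 years.
Modified duration = D_Mac / (1 + y) = 2.85583 / 1.0385 = 2.74996 years.

2.750 years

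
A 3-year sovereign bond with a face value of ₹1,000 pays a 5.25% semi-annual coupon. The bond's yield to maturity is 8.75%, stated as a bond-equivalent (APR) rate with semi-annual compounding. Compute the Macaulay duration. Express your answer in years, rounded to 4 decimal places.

Periodic yield y = 0.04375. Discount each cash flow and weight by its period:
  t   CF        PV=CF/(1+0.04375)^t    t·PV
  1        26.25        25.1497        25.1497
  2        26.25        24.0955        48.1910
  3        26.25        23.0855        69.2566
  4        26.25        22.1179        88.4715
  5        26.25        21.1908       105.9539
  6     1,026.25       793.7326     4,762.3958
  Σ                    909.3720     5,099.4185
Price P = Σ PV = 909.3720.
Macaulay duration = Σ(t·PV) / P = 5,099.4185 / 909.3720 = 5.60763 half-year periods.
In years: 5.60763 / 2 = 2.80381 years.

2.8038 years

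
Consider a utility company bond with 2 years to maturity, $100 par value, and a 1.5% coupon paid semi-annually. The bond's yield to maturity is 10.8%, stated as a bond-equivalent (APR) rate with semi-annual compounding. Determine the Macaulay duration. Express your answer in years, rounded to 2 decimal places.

Periodic yield y = 0.054. Discount each cash flow and weight by its period:
  t   CF        PV=CF/(1+0.054)^t    t·PV
  1         0.75         0.7116         0.7116
  2         0.75         0.6751         1.3502
  3         0.75         0.6405         1.9216
  4       100.75        81.6362       326.5447
  Σ                     83.6634       330.5281
Price P = Σ PV = 83.6634.
Macaulay duration = Σ(t·PV) / P = 330.5281 / 83.6634 = 3.95069 half-year periods.
In years: 3.95069 / 2 = 1.97534 years.

1.98 years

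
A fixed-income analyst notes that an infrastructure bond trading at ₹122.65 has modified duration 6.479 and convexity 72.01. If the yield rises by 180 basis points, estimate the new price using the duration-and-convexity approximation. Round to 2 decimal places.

₹109.78

Duration effect: -D_mod·Δy = -6.479 × (+0.018) = -0.116622
Convexity effect: ½·C·(Δy)² = 0.5 × 72.01 × (0.018)² = +0.01166562
ΔP/P ≈ -0.116622 + 0.01166562 = -0.10495638
New price ≈ 122.65 × (1 - 0.10495638) = 109.777099993.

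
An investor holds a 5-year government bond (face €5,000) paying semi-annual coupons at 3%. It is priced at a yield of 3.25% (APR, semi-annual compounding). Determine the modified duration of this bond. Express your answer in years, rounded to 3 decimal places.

Periodic yield y = 0.01625. First find Macaulay duration:
  t   CF        PV=CF/(1+0.01625)^t    t·PV
  1        75.00        73.8007        73.8007
  2        75.00        72.6207       145.2413
  3        75.00        71.4594       214.3783
  4        75.00        70.3168       281.2672
  5        75.00        69.1924       345.9621
  6        75.00        68.0860       408.5161
  7        75.00        66.9973       468.9812
  8        75.00        65.9260       527.4081
  9        75.00        64.8718       583.8466
  10    5,075.00     4,319.4700    43,194.6999
  Σ                  4,942.7412    46,244.1013
P = 4,942.7412; Macaulay duration = 46,244.1013 / 4,942.7412 = 9.35596 half-year periods = 4.67798 years.
Modified duration = D_Mac / (1 + y) = 4.67798 / 1.01625 = 4.60318 years.

4.603 years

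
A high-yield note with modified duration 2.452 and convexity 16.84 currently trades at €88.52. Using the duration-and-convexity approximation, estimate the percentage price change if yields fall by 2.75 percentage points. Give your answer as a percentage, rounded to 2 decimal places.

Duration effect: -D_mod·Δy = -2.452 × (-0.0275) = +0.067430
Convexity effect: ½·C·(Δy)² = 0.5 × 16.84 × (-0.0275)² = +0.006367625
ΔP/P ≈ +0.067430 + 0.006367625 = +0.073797625
= +7.3797625%.

+7.38%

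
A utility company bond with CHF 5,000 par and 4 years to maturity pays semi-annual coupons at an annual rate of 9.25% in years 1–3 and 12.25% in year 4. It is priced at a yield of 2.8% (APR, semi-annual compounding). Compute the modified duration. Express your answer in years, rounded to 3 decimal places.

Periodic yield y = 0.014. First find Macaulay duration:
  t   CF        PV=CF/(1+0.014)^t    t·PV
  1       231.25       228.0572       228.0572
  2       231.25       224.9085       449.8170
  3       231.25       221.8032       665.4097
  4       231.25       218.7409       874.9635
  5       231.25       215.7208     1,078.6039
  6       231.25       212.7424     1,276.4543
  7       306.25       277.8500     1,944.9501
  8     5,306.25     4,747.7087    37,981.6699
  Σ                  6,347.5317    44,499.9254
P = 6,347.5317; Macaulay duration = 44,499.9254 / 6,347.5317 = 7.01059 half-year periods = 3.50529 years.
Modified duration = D_Mac / (1 + y) = 3.50529 / 1.014 = 3.45690 years.

3.457 years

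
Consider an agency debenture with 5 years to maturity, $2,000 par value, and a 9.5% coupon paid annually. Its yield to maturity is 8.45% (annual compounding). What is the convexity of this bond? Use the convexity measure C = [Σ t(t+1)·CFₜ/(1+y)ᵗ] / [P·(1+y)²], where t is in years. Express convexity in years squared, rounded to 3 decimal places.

With y = 0.0845:
  t   CF        PV=CF/(1+0.0845)^t    t·PV        t(t+1)·PV
  1       190.00       175.1959       175.1959         350.3919
  2       190.00       161.5454       323.0907         969.2722
  3       190.00       148.9584       446.8751       1,787.5005
  4       190.00       137.3521       549.4085       2,747.0425
  5     2,190.00     1,459.8100     7,299.0500      43,794.2999
  Σ                  2,082.8618     8,793.6203      49,648.5069
P = 2,082.8618.
Convexity = Σ t(t+1)·PV / [P·(1+y)²] = 49,648.5069 / (2,082.8618 × 1.176140) = 20.26687.

20.267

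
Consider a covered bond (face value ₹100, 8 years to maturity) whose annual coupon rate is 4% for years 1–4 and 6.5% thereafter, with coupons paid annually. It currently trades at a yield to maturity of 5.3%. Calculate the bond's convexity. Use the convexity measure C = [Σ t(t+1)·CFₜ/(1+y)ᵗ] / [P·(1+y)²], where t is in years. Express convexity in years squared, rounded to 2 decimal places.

With y = 0.053:
  t   CF        PV=CF/(1+0.053)^t    t·PV        t(t+1)·PV
  1         4.00         3.7987         3.7987           7.5973
  2         4.00         3.6075         7.2149          21.6448
  3         4.00         3.4259        10.2777          41.1108
  4         4.00         3.2535        13.0139          65.0694
  5         6.50         5.0208        25.1039         150.6235
  6         6.50         4.7681        28.6085         200.2592
  7         6.50         4.5281        31.6966         253.5729
  8       106.50        70.4568       563.6540       5,072.8864
  Σ                     98.8592       683.3682       5,812.7643
P = 98.8592.
Convexity = Σ t(t+1)·PV / [P·(1+y)²] = 5,812.7643 / (98.8592 × 1.108809) = 53.02844.

53.03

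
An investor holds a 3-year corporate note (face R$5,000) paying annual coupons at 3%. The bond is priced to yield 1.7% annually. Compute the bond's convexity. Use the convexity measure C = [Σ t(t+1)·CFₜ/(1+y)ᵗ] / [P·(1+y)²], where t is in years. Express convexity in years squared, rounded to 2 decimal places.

With y = 0.017:
  t   CF        PV=CF/(1+0.017)^t    t·PV        t(t+1)·PV
  1       150.00       147.4926       147.4926         294.9853
  2       150.00       145.0272       290.0543         870.1630
  3     5,150.00     4,896.0334    14,688.1001      58,752.4006
  Σ                  5,188.5532    15,125.6471      59,917.5488
P = 5,188.5532.
Convexity = Σ t(t+1)·PV / [P·(1+y)²] = 59,917.5488 / (5,188.5532 × 1.034289) = 11.16518.

11.17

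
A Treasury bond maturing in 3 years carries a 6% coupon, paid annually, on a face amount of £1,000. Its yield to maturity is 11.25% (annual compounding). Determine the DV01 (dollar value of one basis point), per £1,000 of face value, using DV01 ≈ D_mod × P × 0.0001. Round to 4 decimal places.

£0.2212

Periodic yield y = 0.1125.
  t   CF        PV=CF/(1+0.1125)^t    t·PV
  1        60.00        53.9326        53.9326
  2        60.00        48.4787        96.9575
  3     1,060.00       769.8495     2,309.5484
  Σ                    872.2608     2,460.4384
P = 872.2608; D_Mac = 2.82076 yrs; D_mod = 2.53551 yrs.
DV01 ≈ 2.53551 × 872.2608 × 0.0001 = 0.221163.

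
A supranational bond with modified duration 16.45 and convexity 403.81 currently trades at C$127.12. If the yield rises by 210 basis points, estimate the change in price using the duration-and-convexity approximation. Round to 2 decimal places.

Duration effect: -D_mod·Δy = -16.45 × (+0.021) = -0.345450
Convexity effect: ½·C·(Δy)² = 0.5 × 403.81 × (0.021)² = +0.089040105
ΔP/P ≈ -0.345450 + 0.089040105 = -0.256409895
ΔP ≈ 127.12 × (-0.256409895) = -32.5948258524.

-C$32.59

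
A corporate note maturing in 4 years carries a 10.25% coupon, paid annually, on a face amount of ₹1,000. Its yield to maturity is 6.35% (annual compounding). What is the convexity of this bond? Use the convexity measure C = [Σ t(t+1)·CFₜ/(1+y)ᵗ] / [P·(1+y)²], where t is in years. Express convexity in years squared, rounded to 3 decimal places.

14.810

With y = 0.0635:
  t   CF        PV=CF/(1+0.0635)^t    t·PV        t(t+1)·PV
  1       102.50        96.3799        96.3799         192.7598
  2       102.50        90.6252       181.2504         543.7511
  3       102.50        85.2141       255.6423       1,022.5690
  4     1,102.50       861.8439     3,447.3757      17,236.8784
  Σ                  1,134.0631     3,980.6482      18,995.9582
P = 1,134.0631.
Convexity = Σ t(t+1)·PV / [P·(1+y)²] = 18,995.9582 / (1,134.0631 × 1.131032) = 14.80979.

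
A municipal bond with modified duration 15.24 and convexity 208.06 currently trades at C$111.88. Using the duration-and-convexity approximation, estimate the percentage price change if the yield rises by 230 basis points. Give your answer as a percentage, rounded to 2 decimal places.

-29.55%

Duration effect: -D_mod·Δy = -15.24 × (+0.023) = -0.350520
Convexity effect: ½·C·(Δy)² = 0.5 × 208.06 × (0.023)² = +0.05503187
ΔP/P ≈ -0.350520 + 0.05503187 = -0.29548813
= -29.548813%.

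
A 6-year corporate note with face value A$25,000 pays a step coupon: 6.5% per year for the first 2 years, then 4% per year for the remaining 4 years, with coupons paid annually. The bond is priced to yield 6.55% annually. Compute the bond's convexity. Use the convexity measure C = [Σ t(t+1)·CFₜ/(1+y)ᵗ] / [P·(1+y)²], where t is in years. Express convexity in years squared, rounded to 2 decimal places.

With y = 0.0655:
  t   CF        PV=CF/(1+0.0655)^t    t·PV        t(t+1)·PV
  1     1,625.00     1,525.1056     1,525.1056       3,050.2112
  2     1,625.00     1,431.3520     2,862.7041       8,588.1122
  3     1,000.00       826.6842     2,480.0526       9,920.2104
  4     1,000.00       775.8650     3,103.4602      15,517.3008
  5     1,000.00       728.1699     3,640.8496      21,845.0974
  6    26,000.00    17,768.5760   106,611.4559     746,280.1911
  Σ                 23,055.7527   120,223.6278     805,201.1230
P = 23,055.7527.
Convexity = Σ t(t+1)·PV / [P·(1+y)²] = 805,201.1230 / (23,055.7527 × 1.135290) = 30.76225.

30.76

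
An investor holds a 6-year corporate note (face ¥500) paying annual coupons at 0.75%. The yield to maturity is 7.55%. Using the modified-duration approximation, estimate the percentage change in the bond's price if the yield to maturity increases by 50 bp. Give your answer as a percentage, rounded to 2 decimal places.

-2.72%

Periodic yield y = 0.0755. Modified duration first:
  t   CF        PV=CF/(1+0.0755)^t    t·PV
  1         3.75         3.4868         3.4868
  2         3.75         3.2420         6.4840
  3         3.75         3.0144         9.0432
  4         3.75         2.8028        11.2111
  5         3.75         2.6060        13.0301
  6       503.75       325.5012     1,953.0071
  Σ                    340.6531     1,996.2623
P = 340.6531; D_Mac = 5.86010 yrs; D_mod = 5.86010/(1+0.0755) = 5.44872 yrs.
ΔP/P ≈ -D_mod · Δy = -5.44872 × (+0.005) = -0.027244 = -2.7244%.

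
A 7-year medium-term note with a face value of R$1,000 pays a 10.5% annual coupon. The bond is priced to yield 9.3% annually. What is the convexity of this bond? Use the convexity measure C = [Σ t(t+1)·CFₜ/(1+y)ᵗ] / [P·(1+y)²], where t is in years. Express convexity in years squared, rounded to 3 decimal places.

32.358

With y = 0.093:
  t   CF        PV=CF/(1+0.093)^t    t·PV        t(t+1)·PV
  1       105.00        96.0659        96.0659         192.1317
  2       105.00        87.8919       175.7838         527.3515
  3       105.00        80.4135       241.2404         964.9617
  4       105.00        73.5713       294.2853       1,471.4267
  5       105.00        67.3114       336.5569       2,019.3414
  6       105.00        61.5841       369.5044       2,586.5306
  7     1,105.00       592.9542     4,150.6794      33,205.4348
  Σ                  1,059.7922     5,664.1161      40,967.1785
P = 1,059.7922.
Convexity = Σ t(t+1)·PV / [P·(1+y)²] = 40,967.1785 / (1,059.7922 × 1.194649) = 32.35750.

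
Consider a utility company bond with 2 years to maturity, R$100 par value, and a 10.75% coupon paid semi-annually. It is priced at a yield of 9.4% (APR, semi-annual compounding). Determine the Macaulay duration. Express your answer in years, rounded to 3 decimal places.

1.854 years

Periodic yield y = 0.047. Discount each cash flow and weight by its period:
  t   CF        PV=CF/(1+0.047)^t    t·PV
  1        5.375         5.1337         5.1337
  2        5.375         4.9033         9.8065
  3        5.375         4.6832        14.0495
  4      105.375        87.6902       350.7606
  Σ                    102.4103       379.7503
Price P = Σ PV = 102.4103.
Macaulay duration = Σ(t·PV) / P = 379.7503 / 102.4103 = 3.70813 half-year periods.
In years: 3.70813 / 2 = 1.85406 years.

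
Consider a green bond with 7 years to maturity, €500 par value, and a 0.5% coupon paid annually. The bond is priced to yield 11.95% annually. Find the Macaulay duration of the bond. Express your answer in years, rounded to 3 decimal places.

6.835 years

Periodic yield y = 0.1195. Discount each cash flow and weight by its year:
  t   CF        PV=CF/(1+0.1195)^t    t·PV
  1         2.50         2.2331         2.2331
  2         2.50         1.9948         3.9895
  3         2.50         1.7818         5.3455
  4         2.50         1.5916         6.3665
  5         2.50         1.4217         7.1087
  6         2.50         1.2700         7.6199
  7       502.50       228.0171     1,596.1196
  Σ                    238.3102     1,628.7828
Price P = Σ PV = 238.3102.
Macaulay duration = Σ(t·PV) / P = 1,628.7828 / 238.3102 = 6.83472 years.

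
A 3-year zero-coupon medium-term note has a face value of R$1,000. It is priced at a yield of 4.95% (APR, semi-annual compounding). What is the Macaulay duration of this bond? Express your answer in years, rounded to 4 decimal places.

3.0000 years

A zero-coupon bond has a single cash flow at maturity, so its Macaulay duration equals its maturity: 3 years.
(Equivalently: 6 semi-annual periods ÷ 2 = 3 years.)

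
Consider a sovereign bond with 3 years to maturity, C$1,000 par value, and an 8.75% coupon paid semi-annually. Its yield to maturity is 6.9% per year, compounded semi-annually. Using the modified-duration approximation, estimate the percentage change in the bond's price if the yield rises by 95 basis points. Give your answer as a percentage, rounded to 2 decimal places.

Periodic yield y = 0.0345. Modified duration first:
  t   CF        PV=CF/(1+0.0345)^t    t·PV
  1        43.75        42.2910        42.2910
  2        43.75        40.8806        81.7612
  3        43.75        39.5172       118.5517
  4        43.75        38.1994       152.7974
  5        43.75        36.9254       184.6272
  6     1,043.75       851.5566     5,109.3396
  Σ                  1,049.3702     5,689.3680
P = 1,049.3702; D_Mac = 5.42170 half-year periods = 2.71085 yrs; D_mod = 2.71085/(1+0.0345) = 2.62044 yrs.
ΔP/P ≈ -D_mod · Δy = -2.62044 × (+0.0095) = -0.024894 = -2.4894%.

-2.49%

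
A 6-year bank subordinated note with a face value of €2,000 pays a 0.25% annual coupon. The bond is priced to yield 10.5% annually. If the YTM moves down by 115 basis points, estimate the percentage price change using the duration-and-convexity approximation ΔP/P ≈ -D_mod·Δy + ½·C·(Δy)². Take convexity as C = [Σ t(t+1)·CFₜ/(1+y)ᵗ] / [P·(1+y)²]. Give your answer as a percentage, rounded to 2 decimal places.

+6.41%

With y = 0.105:
  t   CF        PV=CF/(1+0.105)^t    t·PV        t(t+1)·PV
  1         5.00         4.5249         4.5249           9.0498
  2         5.00         4.0949         8.1898          24.5695
  3         5.00         3.7058        11.1174          44.4697
  4         5.00         3.3537        13.4147          67.0735
  5         5.00         3.0350        15.1750          91.0500
  6     2,005.00     1,101.3889     6,608.3336      46,258.3352
  Σ                  1,120.1032     6,660.7555      46,494.5477
P = 1,120.1032; D_Mac = 5.94656 yrs; D_mod = 5.38150 yrs; C = 33.99534.
Duration effect: -5.38150 × (-0.0115) = +0.061887
Convexity effect: 0.5 × 33.99534 × (-0.0115)² = +0.0022479
ΔP/P ≈ +0.061887 + 0.0022479 = +0.064135 = +6.4135%.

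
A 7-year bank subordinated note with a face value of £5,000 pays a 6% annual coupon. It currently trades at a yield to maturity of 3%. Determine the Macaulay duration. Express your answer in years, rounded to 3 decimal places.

Periodic yield y = 0.03. Discount each cash flow and weight by its year:
  t   CF        PV=CF/(1+0.03)^t    t·PV
  1       300.00       291.2621       291.2621
  2       300.00       282.7788       565.5575
  3       300.00       274.5425       823.6275
  4       300.00       266.5461     1,066.1845
  5       300.00       258.7826     1,293.9132
  6       300.00       251.2453     1,507.4717
  7     5,300.00     4,309.3850    30,165.6951
  Σ                  5,934.5424    35,713.7115
Price P = Σ PV = 5,934.5424.
Macaulay duration = Σ(t·PV) / P = 35,713.7115 / 5,934.5424 = 6.01794 years.

6.018 years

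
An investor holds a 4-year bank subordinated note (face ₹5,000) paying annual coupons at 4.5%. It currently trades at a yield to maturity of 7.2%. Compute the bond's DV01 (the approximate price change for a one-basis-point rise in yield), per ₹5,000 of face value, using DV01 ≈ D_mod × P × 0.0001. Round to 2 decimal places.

₹1.58

Periodic yield y = 0.072.
  t   CF        PV=CF/(1+0.072)^t    t·PV
  1       225.00       209.8881       209.8881
  2       225.00       195.7911       391.5822
  3       225.00       182.6410       547.9229
  4     5,225.00     3,956.4634    15,825.8536
  Σ                  4,544.7835    16,975.2467
P = 4,544.7835; D_Mac = 3.73511 yrs; D_mod = 3.48424 yrs.
DV01 ≈ 3.48424 × 4,544.7835 × 0.0001 = 1.583512.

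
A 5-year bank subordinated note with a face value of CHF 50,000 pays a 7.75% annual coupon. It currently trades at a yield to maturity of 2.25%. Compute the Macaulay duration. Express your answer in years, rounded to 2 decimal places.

4.41 years

Periodic yield y = 0.0225. Discount each cash flow and weight by its year:
  t   CF        PV=CF/(1+0.0225)^t    t·PV
  1     3,875.00     3,789.7311     3,789.7311
  2     3,875.00     3,706.3384     7,412.6769
  3     3,875.00     3,624.7809    10,874.3426
  4     3,875.00     3,545.0180    14,180.0719
  5    53,875.00    48,202.6261   241,013.1307
  Σ                 62,868.4945   277,269.9531
Price P = Σ PV = 62,868.4945.
Macaulay duration = Σ(t·PV) / P = 277,269.9531 / 62,868.4945 = 4.41032 years.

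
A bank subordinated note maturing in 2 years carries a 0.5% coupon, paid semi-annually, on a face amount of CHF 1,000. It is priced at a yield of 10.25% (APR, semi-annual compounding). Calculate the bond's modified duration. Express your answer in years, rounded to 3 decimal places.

1.895 years

Periodic yield y = 0.05125. First find Macaulay duration:
  t   CF        PV=CF/(1+0.05125)^t    t·PV
  1         2.50         2.3781         2.3781
  2         2.50         2.2622         4.5244
  3         2.50         2.1519         6.4557
  4     1,002.50       820.8435     3,283.3739
  Σ                    827.6357     3,296.7321
P = 827.6357; Macaulay duration = 3,296.7321 / 827.6357 = 3.98331 half-year periods = 1.99166 years.
Modified duration = D_Mac / (1 + y) = 1.99166 / 1.05125 = 1.89456 years.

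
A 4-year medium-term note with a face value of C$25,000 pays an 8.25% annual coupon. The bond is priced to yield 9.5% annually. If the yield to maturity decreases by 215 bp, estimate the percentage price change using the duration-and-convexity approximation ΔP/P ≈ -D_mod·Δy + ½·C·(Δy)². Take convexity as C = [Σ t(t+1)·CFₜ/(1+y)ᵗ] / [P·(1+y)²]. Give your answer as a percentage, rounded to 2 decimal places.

+7.31%

With y = 0.095:
  t   CF        PV=CF/(1+0.095)^t    t·PV        t(t+1)·PV
  1     2,062.50     1,883.5616     1,883.5616       3,767.1233
  2     2,062.50     1,720.1476     3,440.2952      10,320.8857
  3     2,062.50     1,570.9111     4,712.7332      18,850.9328
  4    27,062.50    18,823.9793    75,295.9173     376,479.5863
  Σ                 23,998.5996    85,332.5074     409,418.5282
P = 23,998.5996; D_Mac = 3.55573 yrs; D_mod = 3.24724 yrs; C = 14.22831.
Duration effect: -3.24724 × (-0.0215) = +0.069816
Convexity effect: 0.5 × 14.22831 × (-0.0215)² = +0.0032885
ΔP/P ≈ +0.069816 + 0.0032885 = +0.073104 = +7.3104%.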